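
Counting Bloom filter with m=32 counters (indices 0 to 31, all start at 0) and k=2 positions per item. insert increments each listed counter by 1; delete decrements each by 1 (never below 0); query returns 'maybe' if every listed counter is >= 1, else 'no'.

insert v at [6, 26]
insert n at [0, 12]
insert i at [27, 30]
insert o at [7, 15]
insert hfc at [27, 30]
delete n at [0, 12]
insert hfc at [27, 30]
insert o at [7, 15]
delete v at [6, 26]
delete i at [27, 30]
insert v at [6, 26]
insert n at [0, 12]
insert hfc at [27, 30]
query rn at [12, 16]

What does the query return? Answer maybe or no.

Step 1: insert v at [6, 26] -> counters=[0,0,0,0,0,0,1,0,0,0,0,0,0,0,0,0,0,0,0,0,0,0,0,0,0,0,1,0,0,0,0,0]
Step 2: insert n at [0, 12] -> counters=[1,0,0,0,0,0,1,0,0,0,0,0,1,0,0,0,0,0,0,0,0,0,0,0,0,0,1,0,0,0,0,0]
Step 3: insert i at [27, 30] -> counters=[1,0,0,0,0,0,1,0,0,0,0,0,1,0,0,0,0,0,0,0,0,0,0,0,0,0,1,1,0,0,1,0]
Step 4: insert o at [7, 15] -> counters=[1,0,0,0,0,0,1,1,0,0,0,0,1,0,0,1,0,0,0,0,0,0,0,0,0,0,1,1,0,0,1,0]
Step 5: insert hfc at [27, 30] -> counters=[1,0,0,0,0,0,1,1,0,0,0,0,1,0,0,1,0,0,0,0,0,0,0,0,0,0,1,2,0,0,2,0]
Step 6: delete n at [0, 12] -> counters=[0,0,0,0,0,0,1,1,0,0,0,0,0,0,0,1,0,0,0,0,0,0,0,0,0,0,1,2,0,0,2,0]
Step 7: insert hfc at [27, 30] -> counters=[0,0,0,0,0,0,1,1,0,0,0,0,0,0,0,1,0,0,0,0,0,0,0,0,0,0,1,3,0,0,3,0]
Step 8: insert o at [7, 15] -> counters=[0,0,0,0,0,0,1,2,0,0,0,0,0,0,0,2,0,0,0,0,0,0,0,0,0,0,1,3,0,0,3,0]
Step 9: delete v at [6, 26] -> counters=[0,0,0,0,0,0,0,2,0,0,0,0,0,0,0,2,0,0,0,0,0,0,0,0,0,0,0,3,0,0,3,0]
Step 10: delete i at [27, 30] -> counters=[0,0,0,0,0,0,0,2,0,0,0,0,0,0,0,2,0,0,0,0,0,0,0,0,0,0,0,2,0,0,2,0]
Step 11: insert v at [6, 26] -> counters=[0,0,0,0,0,0,1,2,0,0,0,0,0,0,0,2,0,0,0,0,0,0,0,0,0,0,1,2,0,0,2,0]
Step 12: insert n at [0, 12] -> counters=[1,0,0,0,0,0,1,2,0,0,0,0,1,0,0,2,0,0,0,0,0,0,0,0,0,0,1,2,0,0,2,0]
Step 13: insert hfc at [27, 30] -> counters=[1,0,0,0,0,0,1,2,0,0,0,0,1,0,0,2,0,0,0,0,0,0,0,0,0,0,1,3,0,0,3,0]
Query rn: check counters[12]=1 counters[16]=0 -> no

Answer: no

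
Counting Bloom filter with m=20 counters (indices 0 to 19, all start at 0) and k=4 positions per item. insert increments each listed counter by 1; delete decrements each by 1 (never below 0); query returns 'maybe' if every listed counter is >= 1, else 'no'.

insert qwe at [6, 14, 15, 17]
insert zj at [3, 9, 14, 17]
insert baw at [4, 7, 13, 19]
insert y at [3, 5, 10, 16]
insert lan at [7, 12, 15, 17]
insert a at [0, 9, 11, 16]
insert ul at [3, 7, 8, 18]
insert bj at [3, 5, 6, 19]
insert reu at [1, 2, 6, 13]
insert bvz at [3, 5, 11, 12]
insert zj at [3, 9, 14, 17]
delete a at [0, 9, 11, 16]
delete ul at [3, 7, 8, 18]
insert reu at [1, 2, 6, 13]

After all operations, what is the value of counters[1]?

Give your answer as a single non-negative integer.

Answer: 2

Derivation:
Step 1: insert qwe at [6, 14, 15, 17] -> counters=[0,0,0,0,0,0,1,0,0,0,0,0,0,0,1,1,0,1,0,0]
Step 2: insert zj at [3, 9, 14, 17] -> counters=[0,0,0,1,0,0,1,0,0,1,0,0,0,0,2,1,0,2,0,0]
Step 3: insert baw at [4, 7, 13, 19] -> counters=[0,0,0,1,1,0,1,1,0,1,0,0,0,1,2,1,0,2,0,1]
Step 4: insert y at [3, 5, 10, 16] -> counters=[0,0,0,2,1,1,1,1,0,1,1,0,0,1,2,1,1,2,0,1]
Step 5: insert lan at [7, 12, 15, 17] -> counters=[0,0,0,2,1,1,1,2,0,1,1,0,1,1,2,2,1,3,0,1]
Step 6: insert a at [0, 9, 11, 16] -> counters=[1,0,0,2,1,1,1,2,0,2,1,1,1,1,2,2,2,3,0,1]
Step 7: insert ul at [3, 7, 8, 18] -> counters=[1,0,0,3,1,1,1,3,1,2,1,1,1,1,2,2,2,3,1,1]
Step 8: insert bj at [3, 5, 6, 19] -> counters=[1,0,0,4,1,2,2,3,1,2,1,1,1,1,2,2,2,3,1,2]
Step 9: insert reu at [1, 2, 6, 13] -> counters=[1,1,1,4,1,2,3,3,1,2,1,1,1,2,2,2,2,3,1,2]
Step 10: insert bvz at [3, 5, 11, 12] -> counters=[1,1,1,5,1,3,3,3,1,2,1,2,2,2,2,2,2,3,1,2]
Step 11: insert zj at [3, 9, 14, 17] -> counters=[1,1,1,6,1,3,3,3,1,3,1,2,2,2,3,2,2,4,1,2]
Step 12: delete a at [0, 9, 11, 16] -> counters=[0,1,1,6,1,3,3,3,1,2,1,1,2,2,3,2,1,4,1,2]
Step 13: delete ul at [3, 7, 8, 18] -> counters=[0,1,1,5,1,3,3,2,0,2,1,1,2,2,3,2,1,4,0,2]
Step 14: insert reu at [1, 2, 6, 13] -> counters=[0,2,2,5,1,3,4,2,0,2,1,1,2,3,3,2,1,4,0,2]
Final counters=[0,2,2,5,1,3,4,2,0,2,1,1,2,3,3,2,1,4,0,2] -> counters[1]=2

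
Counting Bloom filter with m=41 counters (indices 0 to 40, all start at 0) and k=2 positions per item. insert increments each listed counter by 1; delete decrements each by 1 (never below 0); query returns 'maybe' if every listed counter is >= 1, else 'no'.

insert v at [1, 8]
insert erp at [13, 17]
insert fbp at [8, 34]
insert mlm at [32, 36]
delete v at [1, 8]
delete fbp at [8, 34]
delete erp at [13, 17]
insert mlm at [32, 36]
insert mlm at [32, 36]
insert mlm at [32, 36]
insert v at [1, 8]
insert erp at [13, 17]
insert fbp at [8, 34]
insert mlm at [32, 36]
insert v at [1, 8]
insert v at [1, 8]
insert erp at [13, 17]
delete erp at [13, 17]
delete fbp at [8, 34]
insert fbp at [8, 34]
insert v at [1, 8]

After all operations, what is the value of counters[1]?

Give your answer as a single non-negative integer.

Step 1: insert v at [1, 8] -> counters=[0,1,0,0,0,0,0,0,1,0,0,0,0,0,0,0,0,0,0,0,0,0,0,0,0,0,0,0,0,0,0,0,0,0,0,0,0,0,0,0,0]
Step 2: insert erp at [13, 17] -> counters=[0,1,0,0,0,0,0,0,1,0,0,0,0,1,0,0,0,1,0,0,0,0,0,0,0,0,0,0,0,0,0,0,0,0,0,0,0,0,0,0,0]
Step 3: insert fbp at [8, 34] -> counters=[0,1,0,0,0,0,0,0,2,0,0,0,0,1,0,0,0,1,0,0,0,0,0,0,0,0,0,0,0,0,0,0,0,0,1,0,0,0,0,0,0]
Step 4: insert mlm at [32, 36] -> counters=[0,1,0,0,0,0,0,0,2,0,0,0,0,1,0,0,0,1,0,0,0,0,0,0,0,0,0,0,0,0,0,0,1,0,1,0,1,0,0,0,0]
Step 5: delete v at [1, 8] -> counters=[0,0,0,0,0,0,0,0,1,0,0,0,0,1,0,0,0,1,0,0,0,0,0,0,0,0,0,0,0,0,0,0,1,0,1,0,1,0,0,0,0]
Step 6: delete fbp at [8, 34] -> counters=[0,0,0,0,0,0,0,0,0,0,0,0,0,1,0,0,0,1,0,0,0,0,0,0,0,0,0,0,0,0,0,0,1,0,0,0,1,0,0,0,0]
Step 7: delete erp at [13, 17] -> counters=[0,0,0,0,0,0,0,0,0,0,0,0,0,0,0,0,0,0,0,0,0,0,0,0,0,0,0,0,0,0,0,0,1,0,0,0,1,0,0,0,0]
Step 8: insert mlm at [32, 36] -> counters=[0,0,0,0,0,0,0,0,0,0,0,0,0,0,0,0,0,0,0,0,0,0,0,0,0,0,0,0,0,0,0,0,2,0,0,0,2,0,0,0,0]
Step 9: insert mlm at [32, 36] -> counters=[0,0,0,0,0,0,0,0,0,0,0,0,0,0,0,0,0,0,0,0,0,0,0,0,0,0,0,0,0,0,0,0,3,0,0,0,3,0,0,0,0]
Step 10: insert mlm at [32, 36] -> counters=[0,0,0,0,0,0,0,0,0,0,0,0,0,0,0,0,0,0,0,0,0,0,0,0,0,0,0,0,0,0,0,0,4,0,0,0,4,0,0,0,0]
Step 11: insert v at [1, 8] -> counters=[0,1,0,0,0,0,0,0,1,0,0,0,0,0,0,0,0,0,0,0,0,0,0,0,0,0,0,0,0,0,0,0,4,0,0,0,4,0,0,0,0]
Step 12: insert erp at [13, 17] -> counters=[0,1,0,0,0,0,0,0,1,0,0,0,0,1,0,0,0,1,0,0,0,0,0,0,0,0,0,0,0,0,0,0,4,0,0,0,4,0,0,0,0]
Step 13: insert fbp at [8, 34] -> counters=[0,1,0,0,0,0,0,0,2,0,0,0,0,1,0,0,0,1,0,0,0,0,0,0,0,0,0,0,0,0,0,0,4,0,1,0,4,0,0,0,0]
Step 14: insert mlm at [32, 36] -> counters=[0,1,0,0,0,0,0,0,2,0,0,0,0,1,0,0,0,1,0,0,0,0,0,0,0,0,0,0,0,0,0,0,5,0,1,0,5,0,0,0,0]
Step 15: insert v at [1, 8] -> counters=[0,2,0,0,0,0,0,0,3,0,0,0,0,1,0,0,0,1,0,0,0,0,0,0,0,0,0,0,0,0,0,0,5,0,1,0,5,0,0,0,0]
Step 16: insert v at [1, 8] -> counters=[0,3,0,0,0,0,0,0,4,0,0,0,0,1,0,0,0,1,0,0,0,0,0,0,0,0,0,0,0,0,0,0,5,0,1,0,5,0,0,0,0]
Step 17: insert erp at [13, 17] -> counters=[0,3,0,0,0,0,0,0,4,0,0,0,0,2,0,0,0,2,0,0,0,0,0,0,0,0,0,0,0,0,0,0,5,0,1,0,5,0,0,0,0]
Step 18: delete erp at [13, 17] -> counters=[0,3,0,0,0,0,0,0,4,0,0,0,0,1,0,0,0,1,0,0,0,0,0,0,0,0,0,0,0,0,0,0,5,0,1,0,5,0,0,0,0]
Step 19: delete fbp at [8, 34] -> counters=[0,3,0,0,0,0,0,0,3,0,0,0,0,1,0,0,0,1,0,0,0,0,0,0,0,0,0,0,0,0,0,0,5,0,0,0,5,0,0,0,0]
Step 20: insert fbp at [8, 34] -> counters=[0,3,0,0,0,0,0,0,4,0,0,0,0,1,0,0,0,1,0,0,0,0,0,0,0,0,0,0,0,0,0,0,5,0,1,0,5,0,0,0,0]
Step 21: insert v at [1, 8] -> counters=[0,4,0,0,0,0,0,0,5,0,0,0,0,1,0,0,0,1,0,0,0,0,0,0,0,0,0,0,0,0,0,0,5,0,1,0,5,0,0,0,0]
Final counters=[0,4,0,0,0,0,0,0,5,0,0,0,0,1,0,0,0,1,0,0,0,0,0,0,0,0,0,0,0,0,0,0,5,0,1,0,5,0,0,0,0] -> counters[1]=4

Answer: 4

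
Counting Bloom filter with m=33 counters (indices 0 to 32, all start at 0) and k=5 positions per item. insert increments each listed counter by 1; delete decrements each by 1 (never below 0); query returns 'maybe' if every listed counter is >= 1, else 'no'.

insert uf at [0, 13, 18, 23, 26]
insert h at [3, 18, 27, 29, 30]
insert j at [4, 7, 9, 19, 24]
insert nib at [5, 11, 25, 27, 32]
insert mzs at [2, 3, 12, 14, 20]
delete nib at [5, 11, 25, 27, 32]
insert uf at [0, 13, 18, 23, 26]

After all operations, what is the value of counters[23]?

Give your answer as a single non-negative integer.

Step 1: insert uf at [0, 13, 18, 23, 26] -> counters=[1,0,0,0,0,0,0,0,0,0,0,0,0,1,0,0,0,0,1,0,0,0,0,1,0,0,1,0,0,0,0,0,0]
Step 2: insert h at [3, 18, 27, 29, 30] -> counters=[1,0,0,1,0,0,0,0,0,0,0,0,0,1,0,0,0,0,2,0,0,0,0,1,0,0,1,1,0,1,1,0,0]
Step 3: insert j at [4, 7, 9, 19, 24] -> counters=[1,0,0,1,1,0,0,1,0,1,0,0,0,1,0,0,0,0,2,1,0,0,0,1,1,0,1,1,0,1,1,0,0]
Step 4: insert nib at [5, 11, 25, 27, 32] -> counters=[1,0,0,1,1,1,0,1,0,1,0,1,0,1,0,0,0,0,2,1,0,0,0,1,1,1,1,2,0,1,1,0,1]
Step 5: insert mzs at [2, 3, 12, 14, 20] -> counters=[1,0,1,2,1,1,0,1,0,1,0,1,1,1,1,0,0,0,2,1,1,0,0,1,1,1,1,2,0,1,1,0,1]
Step 6: delete nib at [5, 11, 25, 27, 32] -> counters=[1,0,1,2,1,0,0,1,0,1,0,0,1,1,1,0,0,0,2,1,1,0,0,1,1,0,1,1,0,1,1,0,0]
Step 7: insert uf at [0, 13, 18, 23, 26] -> counters=[2,0,1,2,1,0,0,1,0,1,0,0,1,2,1,0,0,0,3,1,1,0,0,2,1,0,2,1,0,1,1,0,0]
Final counters=[2,0,1,2,1,0,0,1,0,1,0,0,1,2,1,0,0,0,3,1,1,0,0,2,1,0,2,1,0,1,1,0,0] -> counters[23]=2

Answer: 2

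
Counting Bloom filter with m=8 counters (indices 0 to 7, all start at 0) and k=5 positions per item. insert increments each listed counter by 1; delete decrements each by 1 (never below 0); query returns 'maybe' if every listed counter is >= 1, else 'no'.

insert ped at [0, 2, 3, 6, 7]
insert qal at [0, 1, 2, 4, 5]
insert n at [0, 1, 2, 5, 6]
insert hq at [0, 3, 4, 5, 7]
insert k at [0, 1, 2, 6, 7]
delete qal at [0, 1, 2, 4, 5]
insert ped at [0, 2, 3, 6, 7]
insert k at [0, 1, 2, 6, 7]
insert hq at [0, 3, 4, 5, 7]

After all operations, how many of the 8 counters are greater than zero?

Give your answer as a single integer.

Step 1: insert ped at [0, 2, 3, 6, 7] -> counters=[1,0,1,1,0,0,1,1]
Step 2: insert qal at [0, 1, 2, 4, 5] -> counters=[2,1,2,1,1,1,1,1]
Step 3: insert n at [0, 1, 2, 5, 6] -> counters=[3,2,3,1,1,2,2,1]
Step 4: insert hq at [0, 3, 4, 5, 7] -> counters=[4,2,3,2,2,3,2,2]
Step 5: insert k at [0, 1, 2, 6, 7] -> counters=[5,3,4,2,2,3,3,3]
Step 6: delete qal at [0, 1, 2, 4, 5] -> counters=[4,2,3,2,1,2,3,3]
Step 7: insert ped at [0, 2, 3, 6, 7] -> counters=[5,2,4,3,1,2,4,4]
Step 8: insert k at [0, 1, 2, 6, 7] -> counters=[6,3,5,3,1,2,5,5]
Step 9: insert hq at [0, 3, 4, 5, 7] -> counters=[7,3,5,4,2,3,5,6]
Final counters=[7,3,5,4,2,3,5,6] -> 8 nonzero

Answer: 8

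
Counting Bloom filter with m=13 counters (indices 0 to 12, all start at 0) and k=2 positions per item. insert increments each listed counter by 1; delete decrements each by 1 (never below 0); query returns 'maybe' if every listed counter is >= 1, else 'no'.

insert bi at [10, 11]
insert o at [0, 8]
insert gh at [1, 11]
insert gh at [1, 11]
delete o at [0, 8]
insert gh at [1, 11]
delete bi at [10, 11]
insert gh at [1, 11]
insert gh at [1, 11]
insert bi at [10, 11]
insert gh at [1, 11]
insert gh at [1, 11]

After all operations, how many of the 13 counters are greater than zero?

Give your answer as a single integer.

Answer: 3

Derivation:
Step 1: insert bi at [10, 11] -> counters=[0,0,0,0,0,0,0,0,0,0,1,1,0]
Step 2: insert o at [0, 8] -> counters=[1,0,0,0,0,0,0,0,1,0,1,1,0]
Step 3: insert gh at [1, 11] -> counters=[1,1,0,0,0,0,0,0,1,0,1,2,0]
Step 4: insert gh at [1, 11] -> counters=[1,2,0,0,0,0,0,0,1,0,1,3,0]
Step 5: delete o at [0, 8] -> counters=[0,2,0,0,0,0,0,0,0,0,1,3,0]
Step 6: insert gh at [1, 11] -> counters=[0,3,0,0,0,0,0,0,0,0,1,4,0]
Step 7: delete bi at [10, 11] -> counters=[0,3,0,0,0,0,0,0,0,0,0,3,0]
Step 8: insert gh at [1, 11] -> counters=[0,4,0,0,0,0,0,0,0,0,0,4,0]
Step 9: insert gh at [1, 11] -> counters=[0,5,0,0,0,0,0,0,0,0,0,5,0]
Step 10: insert bi at [10, 11] -> counters=[0,5,0,0,0,0,0,0,0,0,1,6,0]
Step 11: insert gh at [1, 11] -> counters=[0,6,0,0,0,0,0,0,0,0,1,7,0]
Step 12: insert gh at [1, 11] -> counters=[0,7,0,0,0,0,0,0,0,0,1,8,0]
Final counters=[0,7,0,0,0,0,0,0,0,0,1,8,0] -> 3 nonzero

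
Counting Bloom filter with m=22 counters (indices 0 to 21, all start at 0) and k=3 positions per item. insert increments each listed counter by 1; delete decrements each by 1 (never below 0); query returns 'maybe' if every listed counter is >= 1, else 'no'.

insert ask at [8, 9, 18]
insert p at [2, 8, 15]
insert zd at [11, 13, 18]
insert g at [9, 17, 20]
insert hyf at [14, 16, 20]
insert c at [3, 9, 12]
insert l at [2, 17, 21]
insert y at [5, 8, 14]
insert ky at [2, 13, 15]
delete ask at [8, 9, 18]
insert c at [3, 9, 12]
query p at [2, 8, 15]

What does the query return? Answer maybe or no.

Answer: maybe

Derivation:
Step 1: insert ask at [8, 9, 18] -> counters=[0,0,0,0,0,0,0,0,1,1,0,0,0,0,0,0,0,0,1,0,0,0]
Step 2: insert p at [2, 8, 15] -> counters=[0,0,1,0,0,0,0,0,2,1,0,0,0,0,0,1,0,0,1,0,0,0]
Step 3: insert zd at [11, 13, 18] -> counters=[0,0,1,0,0,0,0,0,2,1,0,1,0,1,0,1,0,0,2,0,0,0]
Step 4: insert g at [9, 17, 20] -> counters=[0,0,1,0,0,0,0,0,2,2,0,1,0,1,0,1,0,1,2,0,1,0]
Step 5: insert hyf at [14, 16, 20] -> counters=[0,0,1,0,0,0,0,0,2,2,0,1,0,1,1,1,1,1,2,0,2,0]
Step 6: insert c at [3, 9, 12] -> counters=[0,0,1,1,0,0,0,0,2,3,0,1,1,1,1,1,1,1,2,0,2,0]
Step 7: insert l at [2, 17, 21] -> counters=[0,0,2,1,0,0,0,0,2,3,0,1,1,1,1,1,1,2,2,0,2,1]
Step 8: insert y at [5, 8, 14] -> counters=[0,0,2,1,0,1,0,0,3,3,0,1,1,1,2,1,1,2,2,0,2,1]
Step 9: insert ky at [2, 13, 15] -> counters=[0,0,3,1,0,1,0,0,3,3,0,1,1,2,2,2,1,2,2,0,2,1]
Step 10: delete ask at [8, 9, 18] -> counters=[0,0,3,1,0,1,0,0,2,2,0,1,1,2,2,2,1,2,1,0,2,1]
Step 11: insert c at [3, 9, 12] -> counters=[0,0,3,2,0,1,0,0,2,3,0,1,2,2,2,2,1,2,1,0,2,1]
Query p: check counters[2]=3 counters[8]=2 counters[15]=2 -> maybe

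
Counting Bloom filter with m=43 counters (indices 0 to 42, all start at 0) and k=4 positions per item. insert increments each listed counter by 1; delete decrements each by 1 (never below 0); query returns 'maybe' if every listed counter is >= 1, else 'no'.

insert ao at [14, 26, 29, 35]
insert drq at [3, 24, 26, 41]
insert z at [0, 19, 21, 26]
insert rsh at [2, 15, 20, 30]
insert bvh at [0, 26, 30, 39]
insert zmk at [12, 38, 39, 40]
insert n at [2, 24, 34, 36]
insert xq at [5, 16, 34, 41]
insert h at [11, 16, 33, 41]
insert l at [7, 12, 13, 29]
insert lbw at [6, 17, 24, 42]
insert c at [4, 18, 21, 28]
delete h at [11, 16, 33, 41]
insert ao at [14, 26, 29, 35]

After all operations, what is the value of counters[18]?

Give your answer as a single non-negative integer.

Step 1: insert ao at [14, 26, 29, 35] -> counters=[0,0,0,0,0,0,0,0,0,0,0,0,0,0,1,0,0,0,0,0,0,0,0,0,0,0,1,0,0,1,0,0,0,0,0,1,0,0,0,0,0,0,0]
Step 2: insert drq at [3, 24, 26, 41] -> counters=[0,0,0,1,0,0,0,0,0,0,0,0,0,0,1,0,0,0,0,0,0,0,0,0,1,0,2,0,0,1,0,0,0,0,0,1,0,0,0,0,0,1,0]
Step 3: insert z at [0, 19, 21, 26] -> counters=[1,0,0,1,0,0,0,0,0,0,0,0,0,0,1,0,0,0,0,1,0,1,0,0,1,0,3,0,0,1,0,0,0,0,0,1,0,0,0,0,0,1,0]
Step 4: insert rsh at [2, 15, 20, 30] -> counters=[1,0,1,1,0,0,0,0,0,0,0,0,0,0,1,1,0,0,0,1,1,1,0,0,1,0,3,0,0,1,1,0,0,0,0,1,0,0,0,0,0,1,0]
Step 5: insert bvh at [0, 26, 30, 39] -> counters=[2,0,1,1,0,0,0,0,0,0,0,0,0,0,1,1,0,0,0,1,1,1,0,0,1,0,4,0,0,1,2,0,0,0,0,1,0,0,0,1,0,1,0]
Step 6: insert zmk at [12, 38, 39, 40] -> counters=[2,0,1,1,0,0,0,0,0,0,0,0,1,0,1,1,0,0,0,1,1,1,0,0,1,0,4,0,0,1,2,0,0,0,0,1,0,0,1,2,1,1,0]
Step 7: insert n at [2, 24, 34, 36] -> counters=[2,0,2,1,0,0,0,0,0,0,0,0,1,0,1,1,0,0,0,1,1,1,0,0,2,0,4,0,0,1,2,0,0,0,1,1,1,0,1,2,1,1,0]
Step 8: insert xq at [5, 16, 34, 41] -> counters=[2,0,2,1,0,1,0,0,0,0,0,0,1,0,1,1,1,0,0,1,1,1,0,0,2,0,4,0,0,1,2,0,0,0,2,1,1,0,1,2,1,2,0]
Step 9: insert h at [11, 16, 33, 41] -> counters=[2,0,2,1,0,1,0,0,0,0,0,1,1,0,1,1,2,0,0,1,1,1,0,0,2,0,4,0,0,1,2,0,0,1,2,1,1,0,1,2,1,3,0]
Step 10: insert l at [7, 12, 13, 29] -> counters=[2,0,2,1,0,1,0,1,0,0,0,1,2,1,1,1,2,0,0,1,1,1,0,0,2,0,4,0,0,2,2,0,0,1,2,1,1,0,1,2,1,3,0]
Step 11: insert lbw at [6, 17, 24, 42] -> counters=[2,0,2,1,0,1,1,1,0,0,0,1,2,1,1,1,2,1,0,1,1,1,0,0,3,0,4,0,0,2,2,0,0,1,2,1,1,0,1,2,1,3,1]
Step 12: insert c at [4, 18, 21, 28] -> counters=[2,0,2,1,1,1,1,1,0,0,0,1,2,1,1,1,2,1,1,1,1,2,0,0,3,0,4,0,1,2,2,0,0,1,2,1,1,0,1,2,1,3,1]
Step 13: delete h at [11, 16, 33, 41] -> counters=[2,0,2,1,1,1,1,1,0,0,0,0,2,1,1,1,1,1,1,1,1,2,0,0,3,0,4,0,1,2,2,0,0,0,2,1,1,0,1,2,1,2,1]
Step 14: insert ao at [14, 26, 29, 35] -> counters=[2,0,2,1,1,1,1,1,0,0,0,0,2,1,2,1,1,1,1,1,1,2,0,0,3,0,5,0,1,3,2,0,0,0,2,2,1,0,1,2,1,2,1]
Final counters=[2,0,2,1,1,1,1,1,0,0,0,0,2,1,2,1,1,1,1,1,1,2,0,0,3,0,5,0,1,3,2,0,0,0,2,2,1,0,1,2,1,2,1] -> counters[18]=1

Answer: 1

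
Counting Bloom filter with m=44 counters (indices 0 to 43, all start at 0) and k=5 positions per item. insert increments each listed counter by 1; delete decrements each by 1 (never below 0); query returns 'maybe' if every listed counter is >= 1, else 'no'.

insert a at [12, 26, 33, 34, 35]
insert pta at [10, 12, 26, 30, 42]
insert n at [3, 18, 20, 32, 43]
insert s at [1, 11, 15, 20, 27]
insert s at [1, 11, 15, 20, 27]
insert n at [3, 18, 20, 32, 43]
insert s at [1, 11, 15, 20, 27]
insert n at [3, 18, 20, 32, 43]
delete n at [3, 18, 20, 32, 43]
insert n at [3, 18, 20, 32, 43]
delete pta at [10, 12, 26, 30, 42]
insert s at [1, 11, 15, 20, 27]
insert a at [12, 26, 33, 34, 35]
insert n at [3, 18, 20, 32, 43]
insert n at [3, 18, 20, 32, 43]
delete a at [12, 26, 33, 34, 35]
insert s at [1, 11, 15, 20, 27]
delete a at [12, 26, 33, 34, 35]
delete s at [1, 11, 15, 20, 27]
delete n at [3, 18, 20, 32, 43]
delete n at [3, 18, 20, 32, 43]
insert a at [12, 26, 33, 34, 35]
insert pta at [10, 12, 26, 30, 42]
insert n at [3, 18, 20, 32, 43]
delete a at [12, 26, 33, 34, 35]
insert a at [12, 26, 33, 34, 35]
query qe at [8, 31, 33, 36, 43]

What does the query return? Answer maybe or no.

Answer: no

Derivation:
Step 1: insert a at [12, 26, 33, 34, 35] -> counters=[0,0,0,0,0,0,0,0,0,0,0,0,1,0,0,0,0,0,0,0,0,0,0,0,0,0,1,0,0,0,0,0,0,1,1,1,0,0,0,0,0,0,0,0]
Step 2: insert pta at [10, 12, 26, 30, 42] -> counters=[0,0,0,0,0,0,0,0,0,0,1,0,2,0,0,0,0,0,0,0,0,0,0,0,0,0,2,0,0,0,1,0,0,1,1,1,0,0,0,0,0,0,1,0]
Step 3: insert n at [3, 18, 20, 32, 43] -> counters=[0,0,0,1,0,0,0,0,0,0,1,0,2,0,0,0,0,0,1,0,1,0,0,0,0,0,2,0,0,0,1,0,1,1,1,1,0,0,0,0,0,0,1,1]
Step 4: insert s at [1, 11, 15, 20, 27] -> counters=[0,1,0,1,0,0,0,0,0,0,1,1,2,0,0,1,0,0,1,0,2,0,0,0,0,0,2,1,0,0,1,0,1,1,1,1,0,0,0,0,0,0,1,1]
Step 5: insert s at [1, 11, 15, 20, 27] -> counters=[0,2,0,1,0,0,0,0,0,0,1,2,2,0,0,2,0,0,1,0,3,0,0,0,0,0,2,2,0,0,1,0,1,1,1,1,0,0,0,0,0,0,1,1]
Step 6: insert n at [3, 18, 20, 32, 43] -> counters=[0,2,0,2,0,0,0,0,0,0,1,2,2,0,0,2,0,0,2,0,4,0,0,0,0,0,2,2,0,0,1,0,2,1,1,1,0,0,0,0,0,0,1,2]
Step 7: insert s at [1, 11, 15, 20, 27] -> counters=[0,3,0,2,0,0,0,0,0,0,1,3,2,0,0,3,0,0,2,0,5,0,0,0,0,0,2,3,0,0,1,0,2,1,1,1,0,0,0,0,0,0,1,2]
Step 8: insert n at [3, 18, 20, 32, 43] -> counters=[0,3,0,3,0,0,0,0,0,0,1,3,2,0,0,3,0,0,3,0,6,0,0,0,0,0,2,3,0,0,1,0,3,1,1,1,0,0,0,0,0,0,1,3]
Step 9: delete n at [3, 18, 20, 32, 43] -> counters=[0,3,0,2,0,0,0,0,0,0,1,3,2,0,0,3,0,0,2,0,5,0,0,0,0,0,2,3,0,0,1,0,2,1,1,1,0,0,0,0,0,0,1,2]
Step 10: insert n at [3, 18, 20, 32, 43] -> counters=[0,3,0,3,0,0,0,0,0,0,1,3,2,0,0,3,0,0,3,0,6,0,0,0,0,0,2,3,0,0,1,0,3,1,1,1,0,0,0,0,0,0,1,3]
Step 11: delete pta at [10, 12, 26, 30, 42] -> counters=[0,3,0,3,0,0,0,0,0,0,0,3,1,0,0,3,0,0,3,0,6,0,0,0,0,0,1,3,0,0,0,0,3,1,1,1,0,0,0,0,0,0,0,3]
Step 12: insert s at [1, 11, 15, 20, 27] -> counters=[0,4,0,3,0,0,0,0,0,0,0,4,1,0,0,4,0,0,3,0,7,0,0,0,0,0,1,4,0,0,0,0,3,1,1,1,0,0,0,0,0,0,0,3]
Step 13: insert a at [12, 26, 33, 34, 35] -> counters=[0,4,0,3,0,0,0,0,0,0,0,4,2,0,0,4,0,0,3,0,7,0,0,0,0,0,2,4,0,0,0,0,3,2,2,2,0,0,0,0,0,0,0,3]
Step 14: insert n at [3, 18, 20, 32, 43] -> counters=[0,4,0,4,0,0,0,0,0,0,0,4,2,0,0,4,0,0,4,0,8,0,0,0,0,0,2,4,0,0,0,0,4,2,2,2,0,0,0,0,0,0,0,4]
Step 15: insert n at [3, 18, 20, 32, 43] -> counters=[0,4,0,5,0,0,0,0,0,0,0,4,2,0,0,4,0,0,5,0,9,0,0,0,0,0,2,4,0,0,0,0,5,2,2,2,0,0,0,0,0,0,0,5]
Step 16: delete a at [12, 26, 33, 34, 35] -> counters=[0,4,0,5,0,0,0,0,0,0,0,4,1,0,0,4,0,0,5,0,9,0,0,0,0,0,1,4,0,0,0,0,5,1,1,1,0,0,0,0,0,0,0,5]
Step 17: insert s at [1, 11, 15, 20, 27] -> counters=[0,5,0,5,0,0,0,0,0,0,0,5,1,0,0,5,0,0,5,0,10,0,0,0,0,0,1,5,0,0,0,0,5,1,1,1,0,0,0,0,0,0,0,5]
Step 18: delete a at [12, 26, 33, 34, 35] -> counters=[0,5,0,5,0,0,0,0,0,0,0,5,0,0,0,5,0,0,5,0,10,0,0,0,0,0,0,5,0,0,0,0,5,0,0,0,0,0,0,0,0,0,0,5]
Step 19: delete s at [1, 11, 15, 20, 27] -> counters=[0,4,0,5,0,0,0,0,0,0,0,4,0,0,0,4,0,0,5,0,9,0,0,0,0,0,0,4,0,0,0,0,5,0,0,0,0,0,0,0,0,0,0,5]
Step 20: delete n at [3, 18, 20, 32, 43] -> counters=[0,4,0,4,0,0,0,0,0,0,0,4,0,0,0,4,0,0,4,0,8,0,0,0,0,0,0,4,0,0,0,0,4,0,0,0,0,0,0,0,0,0,0,4]
Step 21: delete n at [3, 18, 20, 32, 43] -> counters=[0,4,0,3,0,0,0,0,0,0,0,4,0,0,0,4,0,0,3,0,7,0,0,0,0,0,0,4,0,0,0,0,3,0,0,0,0,0,0,0,0,0,0,3]
Step 22: insert a at [12, 26, 33, 34, 35] -> counters=[0,4,0,3,0,0,0,0,0,0,0,4,1,0,0,4,0,0,3,0,7,0,0,0,0,0,1,4,0,0,0,0,3,1,1,1,0,0,0,0,0,0,0,3]
Step 23: insert pta at [10, 12, 26, 30, 42] -> counters=[0,4,0,3,0,0,0,0,0,0,1,4,2,0,0,4,0,0,3,0,7,0,0,0,0,0,2,4,0,0,1,0,3,1,1,1,0,0,0,0,0,0,1,3]
Step 24: insert n at [3, 18, 20, 32, 43] -> counters=[0,4,0,4,0,0,0,0,0,0,1,4,2,0,0,4,0,0,4,0,8,0,0,0,0,0,2,4,0,0,1,0,4,1,1,1,0,0,0,0,0,0,1,4]
Step 25: delete a at [12, 26, 33, 34, 35] -> counters=[0,4,0,4,0,0,0,0,0,0,1,4,1,0,0,4,0,0,4,0,8,0,0,0,0,0,1,4,0,0,1,0,4,0,0,0,0,0,0,0,0,0,1,4]
Step 26: insert a at [12, 26, 33, 34, 35] -> counters=[0,4,0,4,0,0,0,0,0,0,1,4,2,0,0,4,0,0,4,0,8,0,0,0,0,0,2,4,0,0,1,0,4,1,1,1,0,0,0,0,0,0,1,4]
Query qe: check counters[8]=0 counters[31]=0 counters[33]=1 counters[36]=0 counters[43]=4 -> no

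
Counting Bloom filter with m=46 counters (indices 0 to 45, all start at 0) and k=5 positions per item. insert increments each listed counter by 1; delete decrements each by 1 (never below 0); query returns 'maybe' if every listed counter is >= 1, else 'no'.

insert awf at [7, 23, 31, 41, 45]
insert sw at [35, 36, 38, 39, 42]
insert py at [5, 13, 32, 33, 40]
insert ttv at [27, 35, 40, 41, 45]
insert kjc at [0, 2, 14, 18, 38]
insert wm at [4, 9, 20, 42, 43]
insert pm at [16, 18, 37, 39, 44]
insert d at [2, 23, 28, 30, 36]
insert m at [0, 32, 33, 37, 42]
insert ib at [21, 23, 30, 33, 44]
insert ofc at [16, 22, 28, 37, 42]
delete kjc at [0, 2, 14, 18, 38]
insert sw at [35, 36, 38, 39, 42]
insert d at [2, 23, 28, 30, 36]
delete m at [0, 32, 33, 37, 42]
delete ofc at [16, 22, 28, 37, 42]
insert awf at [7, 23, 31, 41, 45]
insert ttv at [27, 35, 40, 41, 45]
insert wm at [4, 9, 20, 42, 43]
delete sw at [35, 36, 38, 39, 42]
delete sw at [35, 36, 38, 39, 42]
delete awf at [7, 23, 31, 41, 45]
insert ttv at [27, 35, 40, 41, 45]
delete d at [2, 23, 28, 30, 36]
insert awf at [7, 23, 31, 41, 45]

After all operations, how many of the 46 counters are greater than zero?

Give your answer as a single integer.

Step 1: insert awf at [7, 23, 31, 41, 45] -> counters=[0,0,0,0,0,0,0,1,0,0,0,0,0,0,0,0,0,0,0,0,0,0,0,1,0,0,0,0,0,0,0,1,0,0,0,0,0,0,0,0,0,1,0,0,0,1]
Step 2: insert sw at [35, 36, 38, 39, 42] -> counters=[0,0,0,0,0,0,0,1,0,0,0,0,0,0,0,0,0,0,0,0,0,0,0,1,0,0,0,0,0,0,0,1,0,0,0,1,1,0,1,1,0,1,1,0,0,1]
Step 3: insert py at [5, 13, 32, 33, 40] -> counters=[0,0,0,0,0,1,0,1,0,0,0,0,0,1,0,0,0,0,0,0,0,0,0,1,0,0,0,0,0,0,0,1,1,1,0,1,1,0,1,1,1,1,1,0,0,1]
Step 4: insert ttv at [27, 35, 40, 41, 45] -> counters=[0,0,0,0,0,1,0,1,0,0,0,0,0,1,0,0,0,0,0,0,0,0,0,1,0,0,0,1,0,0,0,1,1,1,0,2,1,0,1,1,2,2,1,0,0,2]
Step 5: insert kjc at [0, 2, 14, 18, 38] -> counters=[1,0,1,0,0,1,0,1,0,0,0,0,0,1,1,0,0,0,1,0,0,0,0,1,0,0,0,1,0,0,0,1,1,1,0,2,1,0,2,1,2,2,1,0,0,2]
Step 6: insert wm at [4, 9, 20, 42, 43] -> counters=[1,0,1,0,1,1,0,1,0,1,0,0,0,1,1,0,0,0,1,0,1,0,0,1,0,0,0,1,0,0,0,1,1,1,0,2,1,0,2,1,2,2,2,1,0,2]
Step 7: insert pm at [16, 18, 37, 39, 44] -> counters=[1,0,1,0,1,1,0,1,0,1,0,0,0,1,1,0,1,0,2,0,1,0,0,1,0,0,0,1,0,0,0,1,1,1,0,2,1,1,2,2,2,2,2,1,1,2]
Step 8: insert d at [2, 23, 28, 30, 36] -> counters=[1,0,2,0,1,1,0,1,0,1,0,0,0,1,1,0,1,0,2,0,1,0,0,2,0,0,0,1,1,0,1,1,1,1,0,2,2,1,2,2,2,2,2,1,1,2]
Step 9: insert m at [0, 32, 33, 37, 42] -> counters=[2,0,2,0,1,1,0,1,0,1,0,0,0,1,1,0,1,0,2,0,1,0,0,2,0,0,0,1,1,0,1,1,2,2,0,2,2,2,2,2,2,2,3,1,1,2]
Step 10: insert ib at [21, 23, 30, 33, 44] -> counters=[2,0,2,0,1,1,0,1,0,1,0,0,0,1,1,0,1,0,2,0,1,1,0,3,0,0,0,1,1,0,2,1,2,3,0,2,2,2,2,2,2,2,3,1,2,2]
Step 11: insert ofc at [16, 22, 28, 37, 42] -> counters=[2,0,2,0,1,1,0,1,0,1,0,0,0,1,1,0,2,0,2,0,1,1,1,3,0,0,0,1,2,0,2,1,2,3,0,2,2,3,2,2,2,2,4,1,2,2]
Step 12: delete kjc at [0, 2, 14, 18, 38] -> counters=[1,0,1,0,1,1,0,1,0,1,0,0,0,1,0,0,2,0,1,0,1,1,1,3,0,0,0,1,2,0,2,1,2,3,0,2,2,3,1,2,2,2,4,1,2,2]
Step 13: insert sw at [35, 36, 38, 39, 42] -> counters=[1,0,1,0,1,1,0,1,0,1,0,0,0,1,0,0,2,0,1,0,1,1,1,3,0,0,0,1,2,0,2,1,2,3,0,3,3,3,2,3,2,2,5,1,2,2]
Step 14: insert d at [2, 23, 28, 30, 36] -> counters=[1,0,2,0,1,1,0,1,0,1,0,0,0,1,0,0,2,0,1,0,1,1,1,4,0,0,0,1,3,0,3,1,2,3,0,3,4,3,2,3,2,2,5,1,2,2]
Step 15: delete m at [0, 32, 33, 37, 42] -> counters=[0,0,2,0,1,1,0,1,0,1,0,0,0,1,0,0,2,0,1,0,1,1,1,4,0,0,0,1,3,0,3,1,1,2,0,3,4,2,2,3,2,2,4,1,2,2]
Step 16: delete ofc at [16, 22, 28, 37, 42] -> counters=[0,0,2,0,1,1,0,1,0,1,0,0,0,1,0,0,1,0,1,0,1,1,0,4,0,0,0,1,2,0,3,1,1,2,0,3,4,1,2,3,2,2,3,1,2,2]
Step 17: insert awf at [7, 23, 31, 41, 45] -> counters=[0,0,2,0,1,1,0,2,0,1,0,0,0,1,0,0,1,0,1,0,1,1,0,5,0,0,0,1,2,0,3,2,1,2,0,3,4,1,2,3,2,3,3,1,2,3]
Step 18: insert ttv at [27, 35, 40, 41, 45] -> counters=[0,0,2,0,1,1,0,2,0,1,0,0,0,1,0,0,1,0,1,0,1,1,0,5,0,0,0,2,2,0,3,2,1,2,0,4,4,1,2,3,3,4,3,1,2,4]
Step 19: insert wm at [4, 9, 20, 42, 43] -> counters=[0,0,2,0,2,1,0,2,0,2,0,0,0,1,0,0,1,0,1,0,2,1,0,5,0,0,0,2,2,0,3,2,1,2,0,4,4,1,2,3,3,4,4,2,2,4]
Step 20: delete sw at [35, 36, 38, 39, 42] -> counters=[0,0,2,0,2,1,0,2,0,2,0,0,0,1,0,0,1,0,1,0,2,1,0,5,0,0,0,2,2,0,3,2,1,2,0,3,3,1,1,2,3,4,3,2,2,4]
Step 21: delete sw at [35, 36, 38, 39, 42] -> counters=[0,0,2,0,2,1,0,2,0,2,0,0,0,1,0,0,1,0,1,0,2,1,0,5,0,0,0,2,2,0,3,2,1,2,0,2,2,1,0,1,3,4,2,2,2,4]
Step 22: delete awf at [7, 23, 31, 41, 45] -> counters=[0,0,2,0,2,1,0,1,0,2,0,0,0,1,0,0,1,0,1,0,2,1,0,4,0,0,0,2,2,0,3,1,1,2,0,2,2,1,0,1,3,3,2,2,2,3]
Step 23: insert ttv at [27, 35, 40, 41, 45] -> counters=[0,0,2,0,2,1,0,1,0,2,0,0,0,1,0,0,1,0,1,0,2,1,0,4,0,0,0,3,2,0,3,1,1,2,0,3,2,1,0,1,4,4,2,2,2,4]
Step 24: delete d at [2, 23, 28, 30, 36] -> counters=[0,0,1,0,2,1,0,1,0,2,0,0,0,1,0,0,1,0,1,0,2,1,0,3,0,0,0,3,1,0,2,1,1,2,0,3,1,1,0,1,4,4,2,2,2,4]
Step 25: insert awf at [7, 23, 31, 41, 45] -> counters=[0,0,1,0,2,1,0,2,0,2,0,0,0,1,0,0,1,0,1,0,2,1,0,4,0,0,0,3,1,0,2,2,1,2,0,3,1,1,0,1,4,5,2,2,2,5]
Final counters=[0,0,1,0,2,1,0,2,0,2,0,0,0,1,0,0,1,0,1,0,2,1,0,4,0,0,0,3,1,0,2,2,1,2,0,3,1,1,0,1,4,5,2,2,2,5] -> 27 nonzero

Answer: 27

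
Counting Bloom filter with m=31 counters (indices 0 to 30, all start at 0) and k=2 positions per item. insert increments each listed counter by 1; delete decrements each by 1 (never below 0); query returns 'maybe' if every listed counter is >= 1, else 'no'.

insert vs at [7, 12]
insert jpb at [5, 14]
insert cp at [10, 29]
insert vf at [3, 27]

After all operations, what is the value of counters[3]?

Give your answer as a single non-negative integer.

Step 1: insert vs at [7, 12] -> counters=[0,0,0,0,0,0,0,1,0,0,0,0,1,0,0,0,0,0,0,0,0,0,0,0,0,0,0,0,0,0,0]
Step 2: insert jpb at [5, 14] -> counters=[0,0,0,0,0,1,0,1,0,0,0,0,1,0,1,0,0,0,0,0,0,0,0,0,0,0,0,0,0,0,0]
Step 3: insert cp at [10, 29] -> counters=[0,0,0,0,0,1,0,1,0,0,1,0,1,0,1,0,0,0,0,0,0,0,0,0,0,0,0,0,0,1,0]
Step 4: insert vf at [3, 27] -> counters=[0,0,0,1,0,1,0,1,0,0,1,0,1,0,1,0,0,0,0,0,0,0,0,0,0,0,0,1,0,1,0]
Final counters=[0,0,0,1,0,1,0,1,0,0,1,0,1,0,1,0,0,0,0,0,0,0,0,0,0,0,0,1,0,1,0] -> counters[3]=1

Answer: 1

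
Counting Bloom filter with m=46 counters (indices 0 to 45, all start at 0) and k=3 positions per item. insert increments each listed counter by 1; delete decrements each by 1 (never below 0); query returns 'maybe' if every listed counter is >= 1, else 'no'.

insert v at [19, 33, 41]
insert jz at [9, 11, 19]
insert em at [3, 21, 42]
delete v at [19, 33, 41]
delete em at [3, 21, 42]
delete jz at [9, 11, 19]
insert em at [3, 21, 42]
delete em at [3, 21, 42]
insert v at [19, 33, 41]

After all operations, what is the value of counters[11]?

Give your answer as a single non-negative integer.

Answer: 0

Derivation:
Step 1: insert v at [19, 33, 41] -> counters=[0,0,0,0,0,0,0,0,0,0,0,0,0,0,0,0,0,0,0,1,0,0,0,0,0,0,0,0,0,0,0,0,0,1,0,0,0,0,0,0,0,1,0,0,0,0]
Step 2: insert jz at [9, 11, 19] -> counters=[0,0,0,0,0,0,0,0,0,1,0,1,0,0,0,0,0,0,0,2,0,0,0,0,0,0,0,0,0,0,0,0,0,1,0,0,0,0,0,0,0,1,0,0,0,0]
Step 3: insert em at [3, 21, 42] -> counters=[0,0,0,1,0,0,0,0,0,1,0,1,0,0,0,0,0,0,0,2,0,1,0,0,0,0,0,0,0,0,0,0,0,1,0,0,0,0,0,0,0,1,1,0,0,0]
Step 4: delete v at [19, 33, 41] -> counters=[0,0,0,1,0,0,0,0,0,1,0,1,0,0,0,0,0,0,0,1,0,1,0,0,0,0,0,0,0,0,0,0,0,0,0,0,0,0,0,0,0,0,1,0,0,0]
Step 5: delete em at [3, 21, 42] -> counters=[0,0,0,0,0,0,0,0,0,1,0,1,0,0,0,0,0,0,0,1,0,0,0,0,0,0,0,0,0,0,0,0,0,0,0,0,0,0,0,0,0,0,0,0,0,0]
Step 6: delete jz at [9, 11, 19] -> counters=[0,0,0,0,0,0,0,0,0,0,0,0,0,0,0,0,0,0,0,0,0,0,0,0,0,0,0,0,0,0,0,0,0,0,0,0,0,0,0,0,0,0,0,0,0,0]
Step 7: insert em at [3, 21, 42] -> counters=[0,0,0,1,0,0,0,0,0,0,0,0,0,0,0,0,0,0,0,0,0,1,0,0,0,0,0,0,0,0,0,0,0,0,0,0,0,0,0,0,0,0,1,0,0,0]
Step 8: delete em at [3, 21, 42] -> counters=[0,0,0,0,0,0,0,0,0,0,0,0,0,0,0,0,0,0,0,0,0,0,0,0,0,0,0,0,0,0,0,0,0,0,0,0,0,0,0,0,0,0,0,0,0,0]
Step 9: insert v at [19, 33, 41] -> counters=[0,0,0,0,0,0,0,0,0,0,0,0,0,0,0,0,0,0,0,1,0,0,0,0,0,0,0,0,0,0,0,0,0,1,0,0,0,0,0,0,0,1,0,0,0,0]
Final counters=[0,0,0,0,0,0,0,0,0,0,0,0,0,0,0,0,0,0,0,1,0,0,0,0,0,0,0,0,0,0,0,0,0,1,0,0,0,0,0,0,0,1,0,0,0,0] -> counters[11]=0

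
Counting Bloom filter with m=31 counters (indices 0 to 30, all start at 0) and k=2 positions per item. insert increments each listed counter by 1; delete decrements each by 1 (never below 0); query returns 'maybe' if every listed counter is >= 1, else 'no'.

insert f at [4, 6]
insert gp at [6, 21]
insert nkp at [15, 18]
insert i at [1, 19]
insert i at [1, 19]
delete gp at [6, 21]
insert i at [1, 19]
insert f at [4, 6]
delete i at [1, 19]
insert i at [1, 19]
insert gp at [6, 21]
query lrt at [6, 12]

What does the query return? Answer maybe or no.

Step 1: insert f at [4, 6] -> counters=[0,0,0,0,1,0,1,0,0,0,0,0,0,0,0,0,0,0,0,0,0,0,0,0,0,0,0,0,0,0,0]
Step 2: insert gp at [6, 21] -> counters=[0,0,0,0,1,0,2,0,0,0,0,0,0,0,0,0,0,0,0,0,0,1,0,0,0,0,0,0,0,0,0]
Step 3: insert nkp at [15, 18] -> counters=[0,0,0,0,1,0,2,0,0,0,0,0,0,0,0,1,0,0,1,0,0,1,0,0,0,0,0,0,0,0,0]
Step 4: insert i at [1, 19] -> counters=[0,1,0,0,1,0,2,0,0,0,0,0,0,0,0,1,0,0,1,1,0,1,0,0,0,0,0,0,0,0,0]
Step 5: insert i at [1, 19] -> counters=[0,2,0,0,1,0,2,0,0,0,0,0,0,0,0,1,0,0,1,2,0,1,0,0,0,0,0,0,0,0,0]
Step 6: delete gp at [6, 21] -> counters=[0,2,0,0,1,0,1,0,0,0,0,0,0,0,0,1,0,0,1,2,0,0,0,0,0,0,0,0,0,0,0]
Step 7: insert i at [1, 19] -> counters=[0,3,0,0,1,0,1,0,0,0,0,0,0,0,0,1,0,0,1,3,0,0,0,0,0,0,0,0,0,0,0]
Step 8: insert f at [4, 6] -> counters=[0,3,0,0,2,0,2,0,0,0,0,0,0,0,0,1,0,0,1,3,0,0,0,0,0,0,0,0,0,0,0]
Step 9: delete i at [1, 19] -> counters=[0,2,0,0,2,0,2,0,0,0,0,0,0,0,0,1,0,0,1,2,0,0,0,0,0,0,0,0,0,0,0]
Step 10: insert i at [1, 19] -> counters=[0,3,0,0,2,0,2,0,0,0,0,0,0,0,0,1,0,0,1,3,0,0,0,0,0,0,0,0,0,0,0]
Step 11: insert gp at [6, 21] -> counters=[0,3,0,0,2,0,3,0,0,0,0,0,0,0,0,1,0,0,1,3,0,1,0,0,0,0,0,0,0,0,0]
Query lrt: check counters[6]=3 counters[12]=0 -> no

Answer: no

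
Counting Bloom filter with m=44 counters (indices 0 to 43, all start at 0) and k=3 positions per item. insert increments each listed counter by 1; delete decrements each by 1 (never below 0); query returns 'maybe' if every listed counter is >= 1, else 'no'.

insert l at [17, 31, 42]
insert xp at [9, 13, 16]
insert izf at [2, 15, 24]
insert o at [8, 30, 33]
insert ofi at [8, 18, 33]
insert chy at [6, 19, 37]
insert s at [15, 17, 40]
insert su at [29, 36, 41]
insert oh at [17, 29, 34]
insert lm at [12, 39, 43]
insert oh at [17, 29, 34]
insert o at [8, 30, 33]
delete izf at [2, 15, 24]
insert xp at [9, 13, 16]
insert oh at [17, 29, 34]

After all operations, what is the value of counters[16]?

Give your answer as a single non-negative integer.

Step 1: insert l at [17, 31, 42] -> counters=[0,0,0,0,0,0,0,0,0,0,0,0,0,0,0,0,0,1,0,0,0,0,0,0,0,0,0,0,0,0,0,1,0,0,0,0,0,0,0,0,0,0,1,0]
Step 2: insert xp at [9, 13, 16] -> counters=[0,0,0,0,0,0,0,0,0,1,0,0,0,1,0,0,1,1,0,0,0,0,0,0,0,0,0,0,0,0,0,1,0,0,0,0,0,0,0,0,0,0,1,0]
Step 3: insert izf at [2, 15, 24] -> counters=[0,0,1,0,0,0,0,0,0,1,0,0,0,1,0,1,1,1,0,0,0,0,0,0,1,0,0,0,0,0,0,1,0,0,0,0,0,0,0,0,0,0,1,0]
Step 4: insert o at [8, 30, 33] -> counters=[0,0,1,0,0,0,0,0,1,1,0,0,0,1,0,1,1,1,0,0,0,0,0,0,1,0,0,0,0,0,1,1,0,1,0,0,0,0,0,0,0,0,1,0]
Step 5: insert ofi at [8, 18, 33] -> counters=[0,0,1,0,0,0,0,0,2,1,0,0,0,1,0,1,1,1,1,0,0,0,0,0,1,0,0,0,0,0,1,1,0,2,0,0,0,0,0,0,0,0,1,0]
Step 6: insert chy at [6, 19, 37] -> counters=[0,0,1,0,0,0,1,0,2,1,0,0,0,1,0,1,1,1,1,1,0,0,0,0,1,0,0,0,0,0,1,1,0,2,0,0,0,1,0,0,0,0,1,0]
Step 7: insert s at [15, 17, 40] -> counters=[0,0,1,0,0,0,1,0,2,1,0,0,0,1,0,2,1,2,1,1,0,0,0,0,1,0,0,0,0,0,1,1,0,2,0,0,0,1,0,0,1,0,1,0]
Step 8: insert su at [29, 36, 41] -> counters=[0,0,1,0,0,0,1,0,2,1,0,0,0,1,0,2,1,2,1,1,0,0,0,0,1,0,0,0,0,1,1,1,0,2,0,0,1,1,0,0,1,1,1,0]
Step 9: insert oh at [17, 29, 34] -> counters=[0,0,1,0,0,0,1,0,2,1,0,0,0,1,0,2,1,3,1,1,0,0,0,0,1,0,0,0,0,2,1,1,0,2,1,0,1,1,0,0,1,1,1,0]
Step 10: insert lm at [12, 39, 43] -> counters=[0,0,1,0,0,0,1,0,2,1,0,0,1,1,0,2,1,3,1,1,0,0,0,0,1,0,0,0,0,2,1,1,0,2,1,0,1,1,0,1,1,1,1,1]
Step 11: insert oh at [17, 29, 34] -> counters=[0,0,1,0,0,0,1,0,2,1,0,0,1,1,0,2,1,4,1,1,0,0,0,0,1,0,0,0,0,3,1,1,0,2,2,0,1,1,0,1,1,1,1,1]
Step 12: insert o at [8, 30, 33] -> counters=[0,0,1,0,0,0,1,0,3,1,0,0,1,1,0,2,1,4,1,1,0,0,0,0,1,0,0,0,0,3,2,1,0,3,2,0,1,1,0,1,1,1,1,1]
Step 13: delete izf at [2, 15, 24] -> counters=[0,0,0,0,0,0,1,0,3,1,0,0,1,1,0,1,1,4,1,1,0,0,0,0,0,0,0,0,0,3,2,1,0,3,2,0,1,1,0,1,1,1,1,1]
Step 14: insert xp at [9, 13, 16] -> counters=[0,0,0,0,0,0,1,0,3,2,0,0,1,2,0,1,2,4,1,1,0,0,0,0,0,0,0,0,0,3,2,1,0,3,2,0,1,1,0,1,1,1,1,1]
Step 15: insert oh at [17, 29, 34] -> counters=[0,0,0,0,0,0,1,0,3,2,0,0,1,2,0,1,2,5,1,1,0,0,0,0,0,0,0,0,0,4,2,1,0,3,3,0,1,1,0,1,1,1,1,1]
Final counters=[0,0,0,0,0,0,1,0,3,2,0,0,1,2,0,1,2,5,1,1,0,0,0,0,0,0,0,0,0,4,2,1,0,3,3,0,1,1,0,1,1,1,1,1] -> counters[16]=2

Answer: 2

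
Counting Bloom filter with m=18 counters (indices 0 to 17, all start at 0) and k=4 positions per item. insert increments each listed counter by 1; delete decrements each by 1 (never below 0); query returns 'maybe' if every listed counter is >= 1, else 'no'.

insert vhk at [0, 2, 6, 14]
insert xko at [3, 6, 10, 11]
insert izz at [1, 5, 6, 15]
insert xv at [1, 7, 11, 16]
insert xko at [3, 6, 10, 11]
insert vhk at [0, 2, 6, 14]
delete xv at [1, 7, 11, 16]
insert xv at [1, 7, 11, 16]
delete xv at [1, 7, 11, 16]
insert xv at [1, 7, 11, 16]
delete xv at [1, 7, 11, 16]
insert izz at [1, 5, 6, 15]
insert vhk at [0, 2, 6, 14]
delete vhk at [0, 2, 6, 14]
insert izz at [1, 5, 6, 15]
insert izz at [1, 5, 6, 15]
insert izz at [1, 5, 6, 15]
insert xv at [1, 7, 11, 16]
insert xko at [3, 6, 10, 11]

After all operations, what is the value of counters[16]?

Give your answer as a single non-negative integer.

Step 1: insert vhk at [0, 2, 6, 14] -> counters=[1,0,1,0,0,0,1,0,0,0,0,0,0,0,1,0,0,0]
Step 2: insert xko at [3, 6, 10, 11] -> counters=[1,0,1,1,0,0,2,0,0,0,1,1,0,0,1,0,0,0]
Step 3: insert izz at [1, 5, 6, 15] -> counters=[1,1,1,1,0,1,3,0,0,0,1,1,0,0,1,1,0,0]
Step 4: insert xv at [1, 7, 11, 16] -> counters=[1,2,1,1,0,1,3,1,0,0,1,2,0,0,1,1,1,0]
Step 5: insert xko at [3, 6, 10, 11] -> counters=[1,2,1,2,0,1,4,1,0,0,2,3,0,0,1,1,1,0]
Step 6: insert vhk at [0, 2, 6, 14] -> counters=[2,2,2,2,0,1,5,1,0,0,2,3,0,0,2,1,1,0]
Step 7: delete xv at [1, 7, 11, 16] -> counters=[2,1,2,2,0,1,5,0,0,0,2,2,0,0,2,1,0,0]
Step 8: insert xv at [1, 7, 11, 16] -> counters=[2,2,2,2,0,1,5,1,0,0,2,3,0,0,2,1,1,0]
Step 9: delete xv at [1, 7, 11, 16] -> counters=[2,1,2,2,0,1,5,0,0,0,2,2,0,0,2,1,0,0]
Step 10: insert xv at [1, 7, 11, 16] -> counters=[2,2,2,2,0,1,5,1,0,0,2,3,0,0,2,1,1,0]
Step 11: delete xv at [1, 7, 11, 16] -> counters=[2,1,2,2,0,1,5,0,0,0,2,2,0,0,2,1,0,0]
Step 12: insert izz at [1, 5, 6, 15] -> counters=[2,2,2,2,0,2,6,0,0,0,2,2,0,0,2,2,0,0]
Step 13: insert vhk at [0, 2, 6, 14] -> counters=[3,2,3,2,0,2,7,0,0,0,2,2,0,0,3,2,0,0]
Step 14: delete vhk at [0, 2, 6, 14] -> counters=[2,2,2,2,0,2,6,0,0,0,2,2,0,0,2,2,0,0]
Step 15: insert izz at [1, 5, 6, 15] -> counters=[2,3,2,2,0,3,7,0,0,0,2,2,0,0,2,3,0,0]
Step 16: insert izz at [1, 5, 6, 15] -> counters=[2,4,2,2,0,4,8,0,0,0,2,2,0,0,2,4,0,0]
Step 17: insert izz at [1, 5, 6, 15] -> counters=[2,5,2,2,0,5,9,0,0,0,2,2,0,0,2,5,0,0]
Step 18: insert xv at [1, 7, 11, 16] -> counters=[2,6,2,2,0,5,9,1,0,0,2,3,0,0,2,5,1,0]
Step 19: insert xko at [3, 6, 10, 11] -> counters=[2,6,2,3,0,5,10,1,0,0,3,4,0,0,2,5,1,0]
Final counters=[2,6,2,3,0,5,10,1,0,0,3,4,0,0,2,5,1,0] -> counters[16]=1

Answer: 1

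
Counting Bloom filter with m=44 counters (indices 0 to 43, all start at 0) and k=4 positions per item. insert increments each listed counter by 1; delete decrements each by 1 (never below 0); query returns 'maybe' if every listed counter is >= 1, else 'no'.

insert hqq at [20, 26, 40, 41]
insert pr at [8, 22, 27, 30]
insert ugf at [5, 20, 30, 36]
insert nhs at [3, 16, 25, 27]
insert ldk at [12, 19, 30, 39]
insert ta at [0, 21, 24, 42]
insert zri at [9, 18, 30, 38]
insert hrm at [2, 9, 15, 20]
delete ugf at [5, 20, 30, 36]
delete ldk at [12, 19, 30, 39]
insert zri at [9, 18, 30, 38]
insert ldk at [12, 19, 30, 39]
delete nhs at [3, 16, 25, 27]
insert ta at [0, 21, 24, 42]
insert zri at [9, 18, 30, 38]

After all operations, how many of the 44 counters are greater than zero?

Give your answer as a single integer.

Step 1: insert hqq at [20, 26, 40, 41] -> counters=[0,0,0,0,0,0,0,0,0,0,0,0,0,0,0,0,0,0,0,0,1,0,0,0,0,0,1,0,0,0,0,0,0,0,0,0,0,0,0,0,1,1,0,0]
Step 2: insert pr at [8, 22, 27, 30] -> counters=[0,0,0,0,0,0,0,0,1,0,0,0,0,0,0,0,0,0,0,0,1,0,1,0,0,0,1,1,0,0,1,0,0,0,0,0,0,0,0,0,1,1,0,0]
Step 3: insert ugf at [5, 20, 30, 36] -> counters=[0,0,0,0,0,1,0,0,1,0,0,0,0,0,0,0,0,0,0,0,2,0,1,0,0,0,1,1,0,0,2,0,0,0,0,0,1,0,0,0,1,1,0,0]
Step 4: insert nhs at [3, 16, 25, 27] -> counters=[0,0,0,1,0,1,0,0,1,0,0,0,0,0,0,0,1,0,0,0,2,0,1,0,0,1,1,2,0,0,2,0,0,0,0,0,1,0,0,0,1,1,0,0]
Step 5: insert ldk at [12, 19, 30, 39] -> counters=[0,0,0,1,0,1,0,0,1,0,0,0,1,0,0,0,1,0,0,1,2,0,1,0,0,1,1,2,0,0,3,0,0,0,0,0,1,0,0,1,1,1,0,0]
Step 6: insert ta at [0, 21, 24, 42] -> counters=[1,0,0,1,0,1,0,0,1,0,0,0,1,0,0,0,1,0,0,1,2,1,1,0,1,1,1,2,0,0,3,0,0,0,0,0,1,0,0,1,1,1,1,0]
Step 7: insert zri at [9, 18, 30, 38] -> counters=[1,0,0,1,0,1,0,0,1,1,0,0,1,0,0,0,1,0,1,1,2,1,1,0,1,1,1,2,0,0,4,0,0,0,0,0,1,0,1,1,1,1,1,0]
Step 8: insert hrm at [2, 9, 15, 20] -> counters=[1,0,1,1,0,1,0,0,1,2,0,0,1,0,0,1,1,0,1,1,3,1,1,0,1,1,1,2,0,0,4,0,0,0,0,0,1,0,1,1,1,1,1,0]
Step 9: delete ugf at [5, 20, 30, 36] -> counters=[1,0,1,1,0,0,0,0,1,2,0,0,1,0,0,1,1,0,1,1,2,1,1,0,1,1,1,2,0,0,3,0,0,0,0,0,0,0,1,1,1,1,1,0]
Step 10: delete ldk at [12, 19, 30, 39] -> counters=[1,0,1,1,0,0,0,0,1,2,0,0,0,0,0,1,1,0,1,0,2,1,1,0,1,1,1,2,0,0,2,0,0,0,0,0,0,0,1,0,1,1,1,0]
Step 11: insert zri at [9, 18, 30, 38] -> counters=[1,0,1,1,0,0,0,0,1,3,0,0,0,0,0,1,1,0,2,0,2,1,1,0,1,1,1,2,0,0,3,0,0,0,0,0,0,0,2,0,1,1,1,0]
Step 12: insert ldk at [12, 19, 30, 39] -> counters=[1,0,1,1,0,0,0,0,1,3,0,0,1,0,0,1,1,0,2,1,2,1,1,0,1,1,1,2,0,0,4,0,0,0,0,0,0,0,2,1,1,1,1,0]
Step 13: delete nhs at [3, 16, 25, 27] -> counters=[1,0,1,0,0,0,0,0,1,3,0,0,1,0,0,1,0,0,2,1,2,1,1,0,1,0,1,1,0,0,4,0,0,0,0,0,0,0,2,1,1,1,1,0]
Step 14: insert ta at [0, 21, 24, 42] -> counters=[2,0,1,0,0,0,0,0,1,3,0,0,1,0,0,1,0,0,2,1,2,2,1,0,2,0,1,1,0,0,4,0,0,0,0,0,0,0,2,1,1,1,2,0]
Step 15: insert zri at [9, 18, 30, 38] -> counters=[2,0,1,0,0,0,0,0,1,4,0,0,1,0,0,1,0,0,3,1,2,2,1,0,2,0,1,1,0,0,5,0,0,0,0,0,0,0,3,1,1,1,2,0]
Final counters=[2,0,1,0,0,0,0,0,1,4,0,0,1,0,0,1,0,0,3,1,2,2,1,0,2,0,1,1,0,0,5,0,0,0,0,0,0,0,3,1,1,1,2,0] -> 20 nonzero

Answer: 20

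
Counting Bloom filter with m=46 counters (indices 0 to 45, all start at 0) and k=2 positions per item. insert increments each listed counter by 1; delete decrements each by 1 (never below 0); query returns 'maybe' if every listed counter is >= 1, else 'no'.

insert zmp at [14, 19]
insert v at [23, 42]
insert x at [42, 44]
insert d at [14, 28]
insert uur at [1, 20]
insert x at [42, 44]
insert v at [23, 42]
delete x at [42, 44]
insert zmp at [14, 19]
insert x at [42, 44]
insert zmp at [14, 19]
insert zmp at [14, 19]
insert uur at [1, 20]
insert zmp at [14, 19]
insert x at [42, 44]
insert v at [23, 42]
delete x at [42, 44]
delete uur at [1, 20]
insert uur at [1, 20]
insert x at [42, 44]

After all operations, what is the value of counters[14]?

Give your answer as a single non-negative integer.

Step 1: insert zmp at [14, 19] -> counters=[0,0,0,0,0,0,0,0,0,0,0,0,0,0,1,0,0,0,0,1,0,0,0,0,0,0,0,0,0,0,0,0,0,0,0,0,0,0,0,0,0,0,0,0,0,0]
Step 2: insert v at [23, 42] -> counters=[0,0,0,0,0,0,0,0,0,0,0,0,0,0,1,0,0,0,0,1,0,0,0,1,0,0,0,0,0,0,0,0,0,0,0,0,0,0,0,0,0,0,1,0,0,0]
Step 3: insert x at [42, 44] -> counters=[0,0,0,0,0,0,0,0,0,0,0,0,0,0,1,0,0,0,0,1,0,0,0,1,0,0,0,0,0,0,0,0,0,0,0,0,0,0,0,0,0,0,2,0,1,0]
Step 4: insert d at [14, 28] -> counters=[0,0,0,0,0,0,0,0,0,0,0,0,0,0,2,0,0,0,0,1,0,0,0,1,0,0,0,0,1,0,0,0,0,0,0,0,0,0,0,0,0,0,2,0,1,0]
Step 5: insert uur at [1, 20] -> counters=[0,1,0,0,0,0,0,0,0,0,0,0,0,0,2,0,0,0,0,1,1,0,0,1,0,0,0,0,1,0,0,0,0,0,0,0,0,0,0,0,0,0,2,0,1,0]
Step 6: insert x at [42, 44] -> counters=[0,1,0,0,0,0,0,0,0,0,0,0,0,0,2,0,0,0,0,1,1,0,0,1,0,0,0,0,1,0,0,0,0,0,0,0,0,0,0,0,0,0,3,0,2,0]
Step 7: insert v at [23, 42] -> counters=[0,1,0,0,0,0,0,0,0,0,0,0,0,0,2,0,0,0,0,1,1,0,0,2,0,0,0,0,1,0,0,0,0,0,0,0,0,0,0,0,0,0,4,0,2,0]
Step 8: delete x at [42, 44] -> counters=[0,1,0,0,0,0,0,0,0,0,0,0,0,0,2,0,0,0,0,1,1,0,0,2,0,0,0,0,1,0,0,0,0,0,0,0,0,0,0,0,0,0,3,0,1,0]
Step 9: insert zmp at [14, 19] -> counters=[0,1,0,0,0,0,0,0,0,0,0,0,0,0,3,0,0,0,0,2,1,0,0,2,0,0,0,0,1,0,0,0,0,0,0,0,0,0,0,0,0,0,3,0,1,0]
Step 10: insert x at [42, 44] -> counters=[0,1,0,0,0,0,0,0,0,0,0,0,0,0,3,0,0,0,0,2,1,0,0,2,0,0,0,0,1,0,0,0,0,0,0,0,0,0,0,0,0,0,4,0,2,0]
Step 11: insert zmp at [14, 19] -> counters=[0,1,0,0,0,0,0,0,0,0,0,0,0,0,4,0,0,0,0,3,1,0,0,2,0,0,0,0,1,0,0,0,0,0,0,0,0,0,0,0,0,0,4,0,2,0]
Step 12: insert zmp at [14, 19] -> counters=[0,1,0,0,0,0,0,0,0,0,0,0,0,0,5,0,0,0,0,4,1,0,0,2,0,0,0,0,1,0,0,0,0,0,0,0,0,0,0,0,0,0,4,0,2,0]
Step 13: insert uur at [1, 20] -> counters=[0,2,0,0,0,0,0,0,0,0,0,0,0,0,5,0,0,0,0,4,2,0,0,2,0,0,0,0,1,0,0,0,0,0,0,0,0,0,0,0,0,0,4,0,2,0]
Step 14: insert zmp at [14, 19] -> counters=[0,2,0,0,0,0,0,0,0,0,0,0,0,0,6,0,0,0,0,5,2,0,0,2,0,0,0,0,1,0,0,0,0,0,0,0,0,0,0,0,0,0,4,0,2,0]
Step 15: insert x at [42, 44] -> counters=[0,2,0,0,0,0,0,0,0,0,0,0,0,0,6,0,0,0,0,5,2,0,0,2,0,0,0,0,1,0,0,0,0,0,0,0,0,0,0,0,0,0,5,0,3,0]
Step 16: insert v at [23, 42] -> counters=[0,2,0,0,0,0,0,0,0,0,0,0,0,0,6,0,0,0,0,5,2,0,0,3,0,0,0,0,1,0,0,0,0,0,0,0,0,0,0,0,0,0,6,0,3,0]
Step 17: delete x at [42, 44] -> counters=[0,2,0,0,0,0,0,0,0,0,0,0,0,0,6,0,0,0,0,5,2,0,0,3,0,0,0,0,1,0,0,0,0,0,0,0,0,0,0,0,0,0,5,0,2,0]
Step 18: delete uur at [1, 20] -> counters=[0,1,0,0,0,0,0,0,0,0,0,0,0,0,6,0,0,0,0,5,1,0,0,3,0,0,0,0,1,0,0,0,0,0,0,0,0,0,0,0,0,0,5,0,2,0]
Step 19: insert uur at [1, 20] -> counters=[0,2,0,0,0,0,0,0,0,0,0,0,0,0,6,0,0,0,0,5,2,0,0,3,0,0,0,0,1,0,0,0,0,0,0,0,0,0,0,0,0,0,5,0,2,0]
Step 20: insert x at [42, 44] -> counters=[0,2,0,0,0,0,0,0,0,0,0,0,0,0,6,0,0,0,0,5,2,0,0,3,0,0,0,0,1,0,0,0,0,0,0,0,0,0,0,0,0,0,6,0,3,0]
Final counters=[0,2,0,0,0,0,0,0,0,0,0,0,0,0,6,0,0,0,0,5,2,0,0,3,0,0,0,0,1,0,0,0,0,0,0,0,0,0,0,0,0,0,6,0,3,0] -> counters[14]=6

Answer: 6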